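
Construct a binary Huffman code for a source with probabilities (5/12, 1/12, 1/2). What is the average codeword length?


Huffman construction (repeatedly merge the two least-probable nodes; each merge adds 1 bit to every symbol beneath it): 1/12 + 5/12 = 1/2; 1/2 + 1/2 = 1. Resulting codeword lengths (in the order the probabilities were given): (2, 2, 1). L_avg = sum(p_i * l_i) = 5/12*2 + 1/12*2 + 1/2*1 = 3/2 = 1.5

1.5 bits


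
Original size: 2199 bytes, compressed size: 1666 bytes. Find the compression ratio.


Ratio = original / compressed = 2199 / 1666 = 1.3199

1.3199


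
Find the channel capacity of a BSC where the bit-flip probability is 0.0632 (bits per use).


H(p) = -p*log2(p) - (1-p)*log2(1-p) = -0.0632*log2(0.0632) - 0.9368*log2(0.9368) = 0.251784 + 0.088234 = 0.34. C = 1 - H(p) = 1 - 0.34 = 0.66

0.66 bits


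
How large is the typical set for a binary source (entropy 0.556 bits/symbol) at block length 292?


log2|A_typical| = nH = 292 * 0.556 = 162.352, so |A_typical| ~ 2^162.352 = 7.461e+48

7.461e+48


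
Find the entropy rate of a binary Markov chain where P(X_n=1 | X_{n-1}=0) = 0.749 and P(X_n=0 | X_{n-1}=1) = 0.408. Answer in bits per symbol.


Stationary distribution: pi_0 = p10/(p01+p10) = 0.3526, pi_1 = 0.6474. Entropy rate H' = pi_0*H(p01) + pi_1*H(p10) = 0.3526*0.8129 + 0.6474*0.9754 = 0.9181

0.9181 bits/symbol


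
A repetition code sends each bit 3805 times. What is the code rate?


Rate = k/n = 1/3805

1/3805


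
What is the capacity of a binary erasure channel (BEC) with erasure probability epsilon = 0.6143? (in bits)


C = 1 - epsilon = 1 - 0.6143 = 0.3857

0.3857 bits


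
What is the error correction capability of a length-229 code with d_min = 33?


Correction capability = floor((d-1)/2) = floor((33-1)/2) = 16

16 errors


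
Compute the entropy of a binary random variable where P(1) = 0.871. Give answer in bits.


H = -p*log2(p) - (1-p)*log2(1-p). -0.871*log2(0.871) = 0.173551; -0.129*log2(0.129) = 0.381138. H = 0.173551 + 0.381138 = 0.5547

0.5547 bits


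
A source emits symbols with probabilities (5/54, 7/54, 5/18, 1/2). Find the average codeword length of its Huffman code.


Huffman construction (repeatedly merge the two least-probable nodes; each merge adds 1 bit to every symbol beneath it): 5/54 + 7/54 = 2/9; 2/9 + 5/18 = 1/2; 1/2 + 1/2 = 1. Resulting codeword lengths (in the order the probabilities were given): (3, 3, 2, 1). L_avg = sum(p_i * l_i) = 5/54*3 + 7/54*3 + 5/18*2 + 1/2*1 = 31/18 = 1.7222

1.7222 bits


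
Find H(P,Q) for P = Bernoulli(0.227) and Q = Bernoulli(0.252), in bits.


H(P,Q) = -p*log2(q) - (1-p)*log2(1-q). -0.227*log2(0.252) = 0.451390; -0.773*log2(0.748) = 0.323802. H(P,Q) = 0.451390 + 0.323802 = 0.7752

0.7752 bits


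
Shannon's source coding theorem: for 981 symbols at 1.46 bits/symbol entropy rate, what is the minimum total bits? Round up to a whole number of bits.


Minimum bits >= n * H = 981 * 1.46 = 1432.26, rounded up to a whole number of bits = 1433

1433 bits


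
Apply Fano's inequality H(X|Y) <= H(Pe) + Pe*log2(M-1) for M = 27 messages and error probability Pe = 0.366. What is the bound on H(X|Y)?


H(Pe) = -Pe*log2(Pe) - (1-Pe)*log2(1-Pe) = -0.366*log2(0.366) - 0.634*log2(0.634) = 0.530731 + 0.416820 = 0.9476. Pe*log2(M-1) = 0.366*log2(26) = 1.720361. Bound = H(Pe) + Pe*log2(M-1) = 0.530731 + 0.416820 + 1.720361 = 2.6679

2.6679 bits


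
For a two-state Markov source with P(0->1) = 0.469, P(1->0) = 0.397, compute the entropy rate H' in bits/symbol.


Stationary distribution: pi_0 = p10/(p01+p10) = 0.4584, pi_1 = 0.5416. Entropy rate H' = pi_0*H(p01) + pi_1*H(p10) = 0.4584*0.9972 + 0.5416*0.9692 = 0.982

0.982 bits/symbol


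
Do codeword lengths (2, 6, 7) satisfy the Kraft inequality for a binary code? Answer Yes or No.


Kraft sum = sum(2^(-l_i)) = 0.2734, need <= 1. Result: satisfied (a binary prefix-free code with these lengths exists)

Yes


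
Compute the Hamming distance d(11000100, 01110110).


Count differing positions: ^ . ^ ^ . . ^ . = 4 differences

4


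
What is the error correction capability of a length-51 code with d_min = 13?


Correction capability = floor((d-1)/2) = floor((13-1)/2) = 6

6 errors


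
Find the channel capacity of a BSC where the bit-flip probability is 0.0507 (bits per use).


H(p) = -p*log2(p) - (1-p)*log2(1-p) = -0.0507*log2(0.0507) - 0.9493*log2(0.9493) = 0.218105 + 0.071258 = 0.2894. C = 1 - H(p) = 1 - 0.2894 = 0.7106

0.7106 bits


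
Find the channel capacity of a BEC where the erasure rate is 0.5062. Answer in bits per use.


C = 1 - epsilon = 1 - 0.5062 = 0.4938

0.4938 bits


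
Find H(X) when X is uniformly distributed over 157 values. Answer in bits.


H = log2(n) = log2(157) = 7.2946

7.2946 bits


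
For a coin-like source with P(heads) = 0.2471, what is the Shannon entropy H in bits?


H = -p*log2(p) - (1-p)*log2(1-p). -0.2471*log2(0.2471) = 0.498359; -0.7529*log2(0.7529) = 0.308290. H = 0.498359 + 0.308290 = 0.8066

0.8066 bits


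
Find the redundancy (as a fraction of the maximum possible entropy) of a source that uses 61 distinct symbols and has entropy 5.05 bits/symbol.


H_max = log2(K) = log2(61) = 5.9307 bits/symbol. Redundancy = 1 - H/H_max = 1 - 5.05/5.9307 = 1 - 0.8515 = 0.1485

0.1485


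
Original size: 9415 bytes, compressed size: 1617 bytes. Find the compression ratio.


Ratio = original / compressed = 9415 / 1617 = 5.8225

5.8225


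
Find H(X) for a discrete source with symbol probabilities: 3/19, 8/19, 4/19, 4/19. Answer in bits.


H = -sum(p_i * log2(p_i)). Terms: -(3/19)*log2(3/19) = 0.420468; -(8/19)*log2(8/19) = 0.525443; -(4/19)*log2(4/19) = 0.473248; -(4/19)*log2(4/19) = 0.473248. H = 0.420468 + 0.525443 + 0.473248 + 0.473248 = 1.8924

1.8924 bits


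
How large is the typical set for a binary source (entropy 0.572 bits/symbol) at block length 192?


log2|A_typical| = nH = 192 * 0.572 = 109.824, so |A_typical| ~ 2^109.824 = 1.149e+33

1.149e+33


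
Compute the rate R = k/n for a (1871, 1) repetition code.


Rate = k/n = 1/1871

1/1871


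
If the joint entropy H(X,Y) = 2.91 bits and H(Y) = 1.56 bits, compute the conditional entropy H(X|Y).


H(X|Y) = H(X,Y) - H(Y) = 2.91 - 1.56 = 1.35

1.35 bits


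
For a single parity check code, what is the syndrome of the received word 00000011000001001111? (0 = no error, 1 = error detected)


Syndrome = XOR of all bits = 0 XOR 0 XOR 0 XOR 0 XOR 0 XOR 0 XOR 1 XOR 1 XOR 0 XOR 0 XOR 0 XOR 0 XOR 0 XOR 1 XOR 0 XOR 0 XOR 1 XOR 1 XOR 1 XOR 1 = 1

1


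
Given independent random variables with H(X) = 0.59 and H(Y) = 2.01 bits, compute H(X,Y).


For independent variables, H(X,Y) = H(X) + H(Y) = 0.59 + 2.01 = 2.6

2.6 bits


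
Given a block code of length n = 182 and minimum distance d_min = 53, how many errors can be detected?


Detection capability = d_min - 1 = 53 - 1 = 52

52 errors


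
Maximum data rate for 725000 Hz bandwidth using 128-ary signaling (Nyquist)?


Rate = 2 * B * log2(M) = 2 * 725000 * 7.0 = 10150000.0

10150000.0 bps


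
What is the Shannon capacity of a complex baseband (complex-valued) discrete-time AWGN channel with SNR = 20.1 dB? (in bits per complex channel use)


SNR_linear = 10^(20.1/10) = 102.3293; C = log2(1 + SNR_linear) = log2(1 + 102.3293) = 6.6911

6.6911 bits/channel use


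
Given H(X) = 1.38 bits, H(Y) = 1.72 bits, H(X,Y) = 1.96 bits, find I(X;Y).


I(X;Y) = H(X) + H(Y) - H(X,Y) = 1.38 + 1.72 - 1.96 = 1.14

1.14 bits


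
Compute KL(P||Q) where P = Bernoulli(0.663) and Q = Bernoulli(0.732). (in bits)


KL = p*log2(p/q) + (1-p)*log2((1-p)/(1-q)) = 0.663*log2(0.663/0.732) + 0.337*log2(0.337/0.268) = 0.0167

0.0167 bits


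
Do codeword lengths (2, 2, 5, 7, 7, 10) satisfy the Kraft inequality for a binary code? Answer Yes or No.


Kraft sum = sum(2^(-l_i)) = 0.5479, need <= 1. Result: satisfied (a binary prefix-free code with these lengths exists)

Yes


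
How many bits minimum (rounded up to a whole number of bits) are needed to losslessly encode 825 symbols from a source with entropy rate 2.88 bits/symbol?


Minimum bits >= n * H = 825 * 2.88 = 2376.0, rounded up to a whole number of bits = 2376

2376 bits


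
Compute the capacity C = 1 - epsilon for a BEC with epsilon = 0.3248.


C = 1 - epsilon = 1 - 0.3248 = 0.6752

0.6752 bits


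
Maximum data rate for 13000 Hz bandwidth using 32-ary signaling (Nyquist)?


Rate = 2 * B * log2(M) = 2 * 13000 * 5.0 = 130000.0

130000.0 bps


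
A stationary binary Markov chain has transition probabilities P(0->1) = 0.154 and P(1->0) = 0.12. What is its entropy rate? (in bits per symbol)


Stationary distribution: pi_0 = p10/(p01+p10) = 0.438, pi_1 = 0.562. Entropy rate H' = pi_0*H(p01) + pi_1*H(p10) = 0.438*0.6198 + 0.562*0.5294 = 0.569

0.569 bits/symbol


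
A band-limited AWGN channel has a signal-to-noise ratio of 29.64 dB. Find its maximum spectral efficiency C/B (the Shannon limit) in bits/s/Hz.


SNR_linear = 10^(29.64/10) = 920.4496; C/B = log2(1 + SNR_linear) = log2(1 + 920.4496) = 9.8478

9.8478 bits/s/Hz


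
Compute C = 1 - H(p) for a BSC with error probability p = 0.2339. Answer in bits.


H(p) = -p*log2(p) - (1-p)*log2(1-p) = -0.2339*log2(0.2339) - 0.7661*log2(0.7661) = 0.490263 + 0.294485 = 0.7847. C = 1 - H(p) = 1 - 0.7847 = 0.2153

0.2153 bits


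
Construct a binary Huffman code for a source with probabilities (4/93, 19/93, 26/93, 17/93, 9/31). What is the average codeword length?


Huffman construction (repeatedly merge the two least-probable nodes; each merge adds 1 bit to every symbol beneath it): 4/93 + 17/93 = 7/31; 19/93 + 7/31 = 40/93; 26/93 + 9/31 = 53/93; 40/93 + 53/93 = 1. Resulting codeword lengths (in the order the probabilities were given): (3, 2, 2, 3, 2). L_avg = sum(p_i * l_i) = 4/93*3 + 19/93*2 + 26/93*2 + 17/93*3 + 9/31*2 = 69/31 = 2.2258

2.2258 bits


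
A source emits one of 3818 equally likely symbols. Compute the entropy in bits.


H = log2(n) = log2(3818) = 11.8986

11.8986 bits


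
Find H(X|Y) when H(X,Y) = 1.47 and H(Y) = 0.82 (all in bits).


H(X|Y) = H(X,Y) - H(Y) = 1.47 - 0.82 = 0.65

0.65 bits


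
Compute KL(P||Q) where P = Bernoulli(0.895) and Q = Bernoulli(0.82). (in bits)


KL = p*log2(p/q) + (1-p)*log2((1-p)/(1-q)) = 0.895*log2(0.895/0.82) + 0.105*log2(0.105/0.18) = 0.0314

0.0314 bits


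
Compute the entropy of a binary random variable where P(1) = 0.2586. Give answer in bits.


H = -p*log2(p) - (1-p)*log2(1-p). -0.2586*log2(0.2586) = 0.504582; -0.7414*log2(0.7414) = 0.320045. H = 0.504582 + 0.320045 = 0.8246

0.8246 bits


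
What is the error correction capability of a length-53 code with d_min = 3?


Correction capability = floor((d-1)/2) = floor((3-1)/2) = 1

1 errors


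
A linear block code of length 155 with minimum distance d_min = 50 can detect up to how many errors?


Detection capability = d_min - 1 = 50 - 1 = 49

49 errors


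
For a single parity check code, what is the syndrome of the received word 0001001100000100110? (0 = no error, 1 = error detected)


Syndrome = XOR of all bits = 0 XOR 0 XOR 0 XOR 1 XOR 0 XOR 0 XOR 1 XOR 1 XOR 0 XOR 0 XOR 0 XOR 0 XOR 0 XOR 1 XOR 0 XOR 0 XOR 1 XOR 1 XOR 0 = 0

0


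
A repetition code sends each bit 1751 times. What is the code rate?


Rate = k/n = 1/1751

1/1751


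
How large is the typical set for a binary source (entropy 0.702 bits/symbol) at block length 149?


log2|A_typical| = nH = 149 * 0.702 = 104.598, so |A_typical| ~ 2^104.598 = 3.070e+31

3.070e+31


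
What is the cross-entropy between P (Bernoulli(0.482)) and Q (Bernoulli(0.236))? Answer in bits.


H(P,Q) = -p*log2(q) - (1-p)*log2(1-q). -0.482*log2(0.236) = 1.004074; -0.518*log2(0.764) = 0.201168. H(P,Q) = 1.004074 + 0.201168 = 1.2052

1.2052 bits


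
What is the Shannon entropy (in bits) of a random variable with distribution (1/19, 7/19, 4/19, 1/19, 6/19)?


H = -sum(p_i * log2(p_i)). Terms: -(1/19)*log2(1/19) = 0.223575; -(7/19)*log2(7/19) = 0.530737; -(4/19)*log2(4/19) = 0.473248; -(1/19)*log2(1/19) = 0.223575; -(6/19)*log2(6/19) = 0.525147. H = 0.223575 + 0.530737 + 0.473248 + 0.223575 + 0.525147 = 1.9763

1.9763 bits


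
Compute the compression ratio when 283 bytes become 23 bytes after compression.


Ratio = original / compressed = 283 / 23 = 12.3043

12.3043


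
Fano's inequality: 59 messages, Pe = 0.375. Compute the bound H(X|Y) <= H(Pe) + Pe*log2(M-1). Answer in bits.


H(Pe) = -Pe*log2(Pe) - (1-Pe)*log2(1-Pe) = -0.375*log2(0.375) - 0.625*log2(0.625) = 0.530639 + 0.423795 = 0.9544. Pe*log2(M-1) = 0.375*log2(58) = 2.196743. Bound = H(Pe) + Pe*log2(M-1) = 0.530639 + 0.423795 + 2.196743 = 3.1512

3.1512 bits


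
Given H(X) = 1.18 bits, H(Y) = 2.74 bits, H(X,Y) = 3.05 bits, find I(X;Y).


I(X;Y) = H(X) + H(Y) - H(X,Y) = 1.18 + 2.74 - 3.05 = 0.87

0.87 bits


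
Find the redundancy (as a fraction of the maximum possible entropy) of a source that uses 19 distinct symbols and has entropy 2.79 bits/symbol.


H_max = log2(K) = log2(19) = 4.2479 bits/symbol. Redundancy = 1 - H/H_max = 1 - 2.79/4.2479 = 1 - 0.6568 = 0.3432

0.3432


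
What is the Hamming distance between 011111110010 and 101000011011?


Count differing positions: ^ ^ . ^ ^ ^ ^ . ^ . . ^ = 8 differences

8


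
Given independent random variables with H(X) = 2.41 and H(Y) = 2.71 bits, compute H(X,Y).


For independent variables, H(X,Y) = H(X) + H(Y) = 2.41 + 2.71 = 5.12

5.12 bits


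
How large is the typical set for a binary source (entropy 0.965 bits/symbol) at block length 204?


log2|A_typical| = nH = 204 * 0.965 = 196.86, so |A_typical| ~ 2^196.86 = 1.823e+59

1.823e+59


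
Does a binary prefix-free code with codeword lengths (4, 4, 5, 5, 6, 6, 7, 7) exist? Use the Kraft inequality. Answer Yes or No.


Kraft sum = sum(2^(-l_i)) = 0.2344, need <= 1. Result: satisfied (a binary prefix-free code with these lengths exists)

Yes


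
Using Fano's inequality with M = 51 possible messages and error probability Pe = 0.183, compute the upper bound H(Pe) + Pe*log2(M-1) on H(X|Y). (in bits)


H(Pe) = -Pe*log2(Pe) - (1-Pe)*log2(1-Pe) = -0.183*log2(0.183) - 0.817*log2(0.817) = 0.448365 + 0.238231 = 0.6866. Pe*log2(M-1) = 0.183*log2(50) = 1.032826. Bound = H(Pe) + Pe*log2(M-1) = 0.448365 + 0.238231 + 1.032826 = 1.7194

1.7194 bits


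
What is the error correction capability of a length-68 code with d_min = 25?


Correction capability = floor((d-1)/2) = floor((25-1)/2) = 12

12 errors


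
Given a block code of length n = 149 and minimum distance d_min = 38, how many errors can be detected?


Detection capability = d_min - 1 = 38 - 1 = 37

37 errors


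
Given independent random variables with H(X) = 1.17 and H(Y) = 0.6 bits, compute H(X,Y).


For independent variables, H(X,Y) = H(X) + H(Y) = 1.17 + 0.6 = 1.77

1.77 bits


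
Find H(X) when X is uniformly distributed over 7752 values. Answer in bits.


H = log2(n) = log2(7752) = 12.9204

12.9204 bits


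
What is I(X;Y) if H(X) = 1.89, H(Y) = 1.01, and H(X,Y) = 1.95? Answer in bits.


I(X;Y) = H(X) + H(Y) - H(X,Y) = 1.89 + 1.01 - 1.95 = 0.95

0.95 bits


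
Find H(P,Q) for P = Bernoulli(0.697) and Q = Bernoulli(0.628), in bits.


H(P,Q) = -p*log2(q) - (1-p)*log2(1-q). -0.697*log2(0.628) = 0.467801; -0.303*log2(0.372) = 0.432268. H(P,Q) = 0.467801 + 0.432268 = 0.9001

0.9001 bits


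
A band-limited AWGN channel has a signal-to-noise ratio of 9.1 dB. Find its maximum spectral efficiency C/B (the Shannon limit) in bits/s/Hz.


SNR_linear = 10^(9.1/10) = 8.1283; C/B = log2(1 + SNR_linear) = log2(1 + 8.1283) = 3.1903

3.1903 bits/s/Hz


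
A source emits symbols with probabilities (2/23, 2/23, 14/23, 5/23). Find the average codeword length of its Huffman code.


Huffman construction (repeatedly merge the two least-probable nodes; each merge adds 1 bit to every symbol beneath it): 2/23 + 2/23 = 4/23; 4/23 + 5/23 = 9/23; 9/23 + 14/23 = 1. Resulting codeword lengths (in the order the probabilities were given): (3, 3, 1, 2). L_avg = sum(p_i * l_i) = 2/23*3 + 2/23*3 + 14/23*1 + 5/23*2 = 36/23 = 1.5652

1.5652 bits


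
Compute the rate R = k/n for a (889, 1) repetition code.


Rate = k/n = 1/889

1/889


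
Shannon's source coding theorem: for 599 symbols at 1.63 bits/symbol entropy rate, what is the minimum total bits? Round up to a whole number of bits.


Minimum bits >= n * H = 599 * 1.63 = 976.37, rounded up to a whole number of bits = 977

977 bits


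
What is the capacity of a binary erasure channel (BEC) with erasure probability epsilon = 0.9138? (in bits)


C = 1 - epsilon = 1 - 0.9138 = 0.0862

0.0862 bits


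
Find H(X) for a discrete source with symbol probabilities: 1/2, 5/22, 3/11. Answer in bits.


H = -sum(p_i * log2(p_i)). Terms: -(1/2)*log2(1/2) = 0.500000; -(5/22)*log2(5/22) = 0.485796; -(3/11)*log2(3/11) = 0.511219. H = 0.500000 + 0.485796 + 0.511219 = 1.497

1.497 bits


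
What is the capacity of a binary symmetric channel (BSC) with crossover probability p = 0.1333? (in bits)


H(p) = -p*log2(p) - (1-p)*log2(1-p) = -0.1333*log2(0.1333) - 0.8667*log2(0.8667) = 0.387537 + 0.178883 = 0.5664. C = 1 - H(p) = 1 - 0.5664 = 0.4336

0.4336 bits


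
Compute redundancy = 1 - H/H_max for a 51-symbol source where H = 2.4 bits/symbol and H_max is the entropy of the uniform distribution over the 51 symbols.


H_max = log2(K) = log2(51) = 5.6724 bits/symbol. Redundancy = 1 - H/H_max = 1 - 2.4/5.6724 = 1 - 0.4231 = 0.5769

0.5769


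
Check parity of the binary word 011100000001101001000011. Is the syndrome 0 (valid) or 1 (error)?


Syndrome = XOR of all bits = 0 XOR 1 XOR 1 XOR 1 XOR 0 XOR 0 XOR 0 XOR 0 XOR 0 XOR 0 XOR 0 XOR 1 XOR 1 XOR 0 XOR 1 XOR 0 XOR 0 XOR 1 XOR 0 XOR 0 XOR 0 XOR 0 XOR 1 XOR 1 = 1

1


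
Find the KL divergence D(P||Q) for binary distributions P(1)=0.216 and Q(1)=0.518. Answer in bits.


KL = p*log2(p/q) + (1-p)*log2((1-p)/(1-q)) = 0.216*log2(0.216/0.518) + 0.784*log2(0.784/0.482) = 0.2777

0.2777 bits


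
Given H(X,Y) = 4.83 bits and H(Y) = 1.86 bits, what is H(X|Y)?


H(X|Y) = H(X,Y) - H(Y) = 4.83 - 1.86 = 2.97

2.97 bits


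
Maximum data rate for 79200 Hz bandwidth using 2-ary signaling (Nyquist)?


Rate = 2 * B * log2(M) = 2 * 79200 * 1.0 = 158400.0

158400.0 bps


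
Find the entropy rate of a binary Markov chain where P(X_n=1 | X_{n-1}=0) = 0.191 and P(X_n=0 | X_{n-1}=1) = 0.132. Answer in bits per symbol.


Stationary distribution: pi_0 = p10/(p01+p10) = 0.4087, pi_1 = 0.5913. Entropy rate H' = pi_0*H(p01) + pi_1*H(p10) = 0.4087*0.7036 + 0.5913*0.5629 = 0.6204

0.6204 bits/symbol


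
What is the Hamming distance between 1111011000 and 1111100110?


Count differing positions: . . . . ^ ^ ^ ^ ^ . = 5 differences

5


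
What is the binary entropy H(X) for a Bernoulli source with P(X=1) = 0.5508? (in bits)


H = -p*log2(p) - (1-p)*log2(1-p). -0.5508*log2(0.5508) = 0.473908; -0.4492*log2(0.4492) = 0.518633. H = 0.473908 + 0.518633 = 0.9925

0.9925 bits


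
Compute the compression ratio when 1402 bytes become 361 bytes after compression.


Ratio = original / compressed = 1402 / 361 = 3.8837

3.8837


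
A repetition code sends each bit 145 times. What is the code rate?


Rate = k/n = 1/145

1/145


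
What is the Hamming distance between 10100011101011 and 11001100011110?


Count differing positions: . ^ ^ . ^ ^ ^ ^ ^ ^ . ^ . ^ = 10 differences

10


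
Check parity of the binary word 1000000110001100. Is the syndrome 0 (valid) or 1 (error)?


Syndrome = XOR of all bits = 1 XOR 0 XOR 0 XOR 0 XOR 0 XOR 0 XOR 0 XOR 1 XOR 1 XOR 0 XOR 0 XOR 0 XOR 1 XOR 1 XOR 0 XOR 0 = 1

1


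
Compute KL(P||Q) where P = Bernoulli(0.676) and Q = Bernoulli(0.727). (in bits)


KL = p*log2(p/q) + (1-p)*log2((1-p)/(1-q)) = 0.676*log2(0.676/0.727) + 0.324*log2(0.324/0.273) = 0.0091

0.0091 bits


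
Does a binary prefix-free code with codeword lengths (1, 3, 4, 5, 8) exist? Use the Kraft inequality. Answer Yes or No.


Kraft sum = sum(2^(-l_i)) = 0.7227, need <= 1. Result: satisfied (a binary prefix-free code with these lengths exists)

Yes


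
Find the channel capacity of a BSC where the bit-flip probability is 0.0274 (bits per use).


H(p) = -p*log2(p) - (1-p)*log2(1-p) = -0.0274*log2(0.0274) - 0.9726*log2(0.9726) = 0.142197 + 0.038983 = 0.1812. C = 1 - H(p) = 1 - 0.1812 = 0.8188

0.8188 bits


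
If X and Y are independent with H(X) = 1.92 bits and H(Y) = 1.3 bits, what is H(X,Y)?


For independent variables, H(X,Y) = H(X) + H(Y) = 1.92 + 1.3 = 3.22

3.22 bits


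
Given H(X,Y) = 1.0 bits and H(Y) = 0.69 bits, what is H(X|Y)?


H(X|Y) = H(X,Y) - H(Y) = 1.0 - 0.69 = 0.31

0.31 bits


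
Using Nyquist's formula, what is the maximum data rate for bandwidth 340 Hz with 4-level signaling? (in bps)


Rate = 2 * B * log2(M) = 2 * 340 * 2.0 = 1360.0

1360.0 bps


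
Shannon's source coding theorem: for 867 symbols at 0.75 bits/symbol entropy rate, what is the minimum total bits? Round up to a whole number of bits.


Minimum bits >= n * H = 867 * 0.75 = 650.25, rounded up to a whole number of bits = 651

651 bits


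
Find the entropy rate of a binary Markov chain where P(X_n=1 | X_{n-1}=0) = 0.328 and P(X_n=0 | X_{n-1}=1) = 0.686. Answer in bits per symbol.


Stationary distribution: pi_0 = p10/(p01+p10) = 0.6765, pi_1 = 0.3235. Entropy rate H' = pi_0*H(p01) + pi_1*H(p10) = 0.6765*0.9129 + 0.3235*0.8977 = 0.908

0.908 bits/symbol


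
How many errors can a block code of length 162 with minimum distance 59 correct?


Correction capability = floor((d-1)/2) = floor((59-1)/2) = 29

29 errors


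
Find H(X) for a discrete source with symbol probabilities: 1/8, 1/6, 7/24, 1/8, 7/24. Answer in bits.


H = -sum(p_i * log2(p_i)). Terms: -(1/8)*log2(1/8) = 0.375000; -(1/6)*log2(1/6) = 0.430827; -(7/24)*log2(7/24) = 0.518469; -(1/8)*log2(1/8) = 0.375000; -(7/24)*log2(7/24) = 0.518469. H = 0.375000 + 0.430827 + 0.518469 + 0.375000 + 0.518469 = 2.2178

2.2178 bits


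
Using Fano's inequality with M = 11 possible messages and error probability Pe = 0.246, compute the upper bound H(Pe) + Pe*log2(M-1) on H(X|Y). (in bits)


H(Pe) = -Pe*log2(Pe) - (1-Pe)*log2(1-Pe) = -0.246*log2(0.246) - 0.754*log2(0.754) = 0.497724 + 0.307152 = 0.8049. Pe*log2(M-1) = 0.246*log2(10) = 0.817194. Bound = H(Pe) + Pe*log2(M-1) = 0.497724 + 0.307152 + 0.817194 = 1.6221

1.6221 bits


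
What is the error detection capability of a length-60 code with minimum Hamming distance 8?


Detection capability = d_min - 1 = 8 - 1 = 7

7 errors


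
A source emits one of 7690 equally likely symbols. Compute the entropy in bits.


H = log2(n) = log2(7690) = 12.9088

12.9088 bits


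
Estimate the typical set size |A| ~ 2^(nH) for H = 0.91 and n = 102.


log2|A_typical| = nH = 102 * 0.91 = 92.82, so |A_typical| ~ 2^92.82 = 8.742e+27

8.742e+27


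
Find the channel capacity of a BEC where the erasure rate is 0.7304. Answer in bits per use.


C = 1 - epsilon = 1 - 0.7304 = 0.2696

0.2696 bits


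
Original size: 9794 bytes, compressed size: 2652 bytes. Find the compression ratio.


Ratio = original / compressed = 9794 / 2652 = 3.6931

3.6931


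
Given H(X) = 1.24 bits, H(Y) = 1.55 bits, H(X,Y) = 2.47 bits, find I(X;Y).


I(X;Y) = H(X) + H(Y) - H(X,Y) = 1.24 + 1.55 - 2.47 = 0.32

0.32 bits


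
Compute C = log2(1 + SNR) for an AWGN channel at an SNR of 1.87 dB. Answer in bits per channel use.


SNR_linear = 10^(1.87/10) = 1.5382; C = log2(1 + SNR_linear) = log2(1 + 1.5382) = 1.3438

1.3438 bits/channel use


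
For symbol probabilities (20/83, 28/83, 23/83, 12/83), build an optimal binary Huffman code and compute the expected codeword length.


Huffman construction (repeatedly merge the two least-probable nodes; each merge adds 1 bit to every symbol beneath it): 12/83 + 20/83 = 32/83; 23/83 + 28/83 = 51/83; 32/83 + 51/83 = 1. Resulting codeword lengths (in the order the probabilities were given): (2, 2, 2, 2). L_avg = sum(p_i * l_i) = 20/83*2 + 28/83*2 + 23/83*2 + 12/83*2 = 2

2.0 bits


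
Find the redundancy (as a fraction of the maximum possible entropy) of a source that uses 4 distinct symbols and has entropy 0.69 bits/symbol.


H_max = log2(K) = log2(4) = 2.0 bits/symbol. Redundancy = 1 - H/H_max = 1 - 0.69/2.0 = 1 - 0.345 = 0.655

0.655


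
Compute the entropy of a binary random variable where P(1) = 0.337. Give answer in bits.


H = -p*log2(p) - (1-p)*log2(1-p). -0.337*log2(0.337) = 0.528813; -0.663*log2(0.663) = 0.393105. H = 0.528813 + 0.393105 = 0.9219

0.9219 bits


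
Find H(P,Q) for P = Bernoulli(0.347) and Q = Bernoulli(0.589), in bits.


H(P,Q) = -p*log2(q) - (1-p)*log2(1-q). -0.347*log2(0.589) = 0.264990; -0.653*log2(0.411) = 0.837662. H(P,Q) = 0.264990 + 0.837662 = 1.1027

1.1027 bits


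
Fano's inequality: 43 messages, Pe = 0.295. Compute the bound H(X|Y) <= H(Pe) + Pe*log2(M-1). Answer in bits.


H(Pe) = -Pe*log2(Pe) - (1-Pe)*log2(1-Pe) = -0.295*log2(0.295) - 0.705*log2(0.705) = 0.519558 + 0.355535 = 0.8751. Pe*log2(M-1) = 0.295*log2(42) = 1.590734. Bound = H(Pe) + Pe*log2(M-1) = 0.519558 + 0.355535 + 1.590734 = 2.4658

2.4658 bits


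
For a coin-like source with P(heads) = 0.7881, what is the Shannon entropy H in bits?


H = -p*log2(p) - (1-p)*log2(1-p). -0.7881*log2(0.7881) = 0.270751; -0.2119*log2(0.2119) = 0.474348. H = 0.270751 + 0.474348 = 0.7451

0.7451 bits


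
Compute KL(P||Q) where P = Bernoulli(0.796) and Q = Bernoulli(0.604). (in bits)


KL = p*log2(p/q) + (1-p)*log2((1-p)/(1-q)) = 0.796*log2(0.796/0.604) + 0.204*log2(0.204/0.396) = 0.1218

0.1218 bits


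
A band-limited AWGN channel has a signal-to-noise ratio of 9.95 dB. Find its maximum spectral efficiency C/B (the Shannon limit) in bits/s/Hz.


SNR_linear = 10^(9.95/10) = 9.8855; C/B = log2(1 + SNR_linear) = log2(1 + 9.8855) = 3.4443

3.4443 bits/s/Hz


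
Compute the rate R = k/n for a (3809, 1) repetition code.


Rate = k/n = 1/3809

1/3809


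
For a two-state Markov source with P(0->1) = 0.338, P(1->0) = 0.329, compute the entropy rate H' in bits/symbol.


Stationary distribution: pi_0 = p10/(p01+p10) = 0.4933, pi_1 = 0.5067. Entropy rate H' = pi_0*H(p01) + pi_1*H(p10) = 0.4933*0.9229 + 0.5067*0.9139 = 0.9183

0.9183 bits/symbol


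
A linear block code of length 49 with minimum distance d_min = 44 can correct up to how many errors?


Correction capability = floor((d-1)/2) = floor((44-1)/2) = 21

21 errors


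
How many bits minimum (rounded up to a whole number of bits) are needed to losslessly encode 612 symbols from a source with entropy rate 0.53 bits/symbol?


Minimum bits >= n * H = 612 * 0.53 = 324.36, rounded up to a whole number of bits = 325

325 bits


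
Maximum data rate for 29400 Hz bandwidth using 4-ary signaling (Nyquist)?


Rate = 2 * B * log2(M) = 2 * 29400 * 2.0 = 117600.0

117600.0 bps


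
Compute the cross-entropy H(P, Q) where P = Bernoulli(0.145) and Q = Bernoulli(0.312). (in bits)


H(P,Q) = -p*log2(q) - (1-p)*log2(1-q). -0.145*log2(0.312) = 0.243655; -0.855*log2(0.688) = 0.461289. H(P,Q) = 0.243655 + 0.461289 = 0.7049

0.7049 bits


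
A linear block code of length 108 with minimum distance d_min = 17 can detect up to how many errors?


Detection capability = d_min - 1 = 17 - 1 = 16

16 errors


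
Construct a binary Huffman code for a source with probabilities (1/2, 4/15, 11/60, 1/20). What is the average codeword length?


Huffman construction (repeatedly merge the two least-probable nodes; each merge adds 1 bit to every symbol beneath it): 1/20 + 11/60 = 7/30; 7/30 + 4/15 = 1/2; 1/2 + 1/2 = 1. Resulting codeword lengths (in the order the probabilities were given): (1, 2, 3, 3). L_avg = sum(p_i * l_i) = 1/2*1 + 4/15*2 + 11/60*3 + 1/20*3 = 26/15 = 1.7333

1.7333 bits


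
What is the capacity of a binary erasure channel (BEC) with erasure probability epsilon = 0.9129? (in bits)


C = 1 - epsilon = 1 - 0.9129 = 0.0871

0.0871 bits


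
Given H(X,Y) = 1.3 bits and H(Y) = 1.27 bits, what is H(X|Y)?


H(X|Y) = H(X,Y) - H(Y) = 1.3 - 1.27 = 0.03

0.03 bits


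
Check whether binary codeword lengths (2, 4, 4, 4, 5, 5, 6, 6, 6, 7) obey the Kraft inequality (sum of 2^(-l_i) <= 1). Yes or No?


Kraft sum = sum(2^(-l_i)) = 0.5547, need <= 1. Result: satisfied (a binary prefix-free code with these lengths exists)

Yes


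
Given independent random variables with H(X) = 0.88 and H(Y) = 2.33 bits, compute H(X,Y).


For independent variables, H(X,Y) = H(X) + H(Y) = 0.88 + 2.33 = 3.21

3.21 bits


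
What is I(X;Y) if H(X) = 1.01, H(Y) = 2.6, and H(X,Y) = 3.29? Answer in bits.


I(X;Y) = H(X) + H(Y) - H(X,Y) = 1.01 + 2.6 - 3.29 = 0.32

0.32 bits


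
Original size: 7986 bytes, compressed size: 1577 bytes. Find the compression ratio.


Ratio = original / compressed = 7986 / 1577 = 5.064

5.064


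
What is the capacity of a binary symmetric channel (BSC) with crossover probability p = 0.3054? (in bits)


H(p) = -p*log2(p) - (1-p)*log2(1-p) = -0.3054*log2(0.3054) - 0.6946*log2(0.6946) = 0.522609 + 0.365183 = 0.8878. C = 1 - H(p) = 1 - 0.8878 = 0.1122

0.1122 bits


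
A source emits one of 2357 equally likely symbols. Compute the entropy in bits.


H = log2(n) = log2(2357) = 11.2027

11.2027 bits


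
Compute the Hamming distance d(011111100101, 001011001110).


Count differing positions: . ^ . ^ . . ^ . ^ . ^ ^ = 6 differences

6


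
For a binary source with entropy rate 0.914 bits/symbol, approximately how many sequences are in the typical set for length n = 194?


log2|A_typical| = nH = 194 * 0.914 = 177.316, so |A_typical| ~ 2^177.316 = 2.385e+53

2.385e+53


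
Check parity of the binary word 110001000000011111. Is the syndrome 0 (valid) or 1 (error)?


Syndrome = XOR of all bits = 1 XOR 1 XOR 0 XOR 0 XOR 0 XOR 1 XOR 0 XOR 0 XOR 0 XOR 0 XOR 0 XOR 0 XOR 0 XOR 1 XOR 1 XOR 1 XOR 1 XOR 1 = 0

0


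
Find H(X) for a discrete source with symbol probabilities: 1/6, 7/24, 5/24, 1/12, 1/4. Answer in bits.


H = -sum(p_i * log2(p_i)). Terms: -(1/6)*log2(1/6) = 0.430827; -(7/24)*log2(7/24) = 0.518469; -(5/24)*log2(5/24) = 0.471466; -(1/12)*log2(1/12) = 0.298747; -(1/4)*log2(1/4) = 0.500000. H = 0.430827 + 0.518469 + 0.471466 + 0.298747 + 0.500000 = 2.2195

2.2195 bits


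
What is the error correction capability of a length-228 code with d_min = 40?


Correction capability = floor((d-1)/2) = floor((40-1)/2) = 19

19 errors


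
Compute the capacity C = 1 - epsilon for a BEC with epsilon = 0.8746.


C = 1 - epsilon = 1 - 0.8746 = 0.1254

0.1254 bits


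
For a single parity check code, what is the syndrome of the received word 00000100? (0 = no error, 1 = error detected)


Syndrome = XOR of all bits = 0 XOR 0 XOR 0 XOR 0 XOR 0 XOR 1 XOR 0 XOR 0 = 1

1


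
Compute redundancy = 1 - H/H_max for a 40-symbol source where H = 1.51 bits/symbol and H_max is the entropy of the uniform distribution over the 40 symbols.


H_max = log2(K) = log2(40) = 5.3219 bits/symbol. Redundancy = 1 - H/H_max = 1 - 1.51/5.3219 = 1 - 0.2837 = 0.7163

0.7163


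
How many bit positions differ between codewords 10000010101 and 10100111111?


Count differing positions: . . ^ . . ^ . ^ . ^ . = 4 differences

4


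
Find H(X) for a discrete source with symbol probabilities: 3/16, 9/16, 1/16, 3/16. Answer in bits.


H = -sum(p_i * log2(p_i)). Terms: -(3/16)*log2(3/16) = 0.452820; -(9/16)*log2(9/16) = 0.466917; -(1/16)*log2(1/16) = 0.250000; -(3/16)*log2(3/16) = 0.452820. H = 0.452820 + 0.466917 + 0.250000 + 0.452820 = 1.6226

1.6226 bits


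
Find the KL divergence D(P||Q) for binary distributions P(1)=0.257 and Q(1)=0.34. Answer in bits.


KL = p*log2(p/q) + (1-p)*log2((1-p)/(1-q)) = 0.257*log2(0.257/0.34) + 0.743*log2(0.743/0.66) = 0.0232

0.0232 bits


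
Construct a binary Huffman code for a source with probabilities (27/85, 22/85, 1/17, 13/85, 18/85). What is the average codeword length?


Huffman construction (repeatedly merge the two least-probable nodes; each merge adds 1 bit to every symbol beneath it): 1/17 + 13/85 = 18/85; 18/85 + 18/85 = 36/85; 22/85 + 27/85 = 49/85; 36/85 + 49/85 = 1. Resulting codeword lengths (in the order the probabilities were given): (2, 2, 3, 3, 2). L_avg = sum(p_i * l_i) = 27/85*2 + 22/85*2 + 1/17*3 + 13/85*3 + 18/85*2 = 188/85 = 2.2118

2.2118 bits


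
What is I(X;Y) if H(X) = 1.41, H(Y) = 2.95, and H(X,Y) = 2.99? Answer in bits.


I(X;Y) = H(X) + H(Y) - H(X,Y) = 1.41 + 2.95 - 2.99 = 1.37

1.37 bits


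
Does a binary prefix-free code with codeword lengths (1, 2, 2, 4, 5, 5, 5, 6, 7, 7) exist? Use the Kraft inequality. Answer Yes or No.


Kraft sum = sum(2^(-l_i)) = 1.1875, need <= 1. Result: violated (a binary prefix-free code with these lengths cannot exist)

No


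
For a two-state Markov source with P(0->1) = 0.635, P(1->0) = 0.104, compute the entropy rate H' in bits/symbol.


Stationary distribution: pi_0 = p10/(p01+p10) = 0.1407, pi_1 = 0.8593. Entropy rate H' = pi_0*H(p01) + pi_1*H(p10) = 0.1407*0.9468 + 0.8593*0.4815 = 0.547

0.547 bits/symbol


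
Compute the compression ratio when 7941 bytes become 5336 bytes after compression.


Ratio = original / compressed = 7941 / 5336 = 1.4882

1.4882


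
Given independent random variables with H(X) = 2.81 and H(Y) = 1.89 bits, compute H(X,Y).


For independent variables, H(X,Y) = H(X) + H(Y) = 2.81 + 1.89 = 4.7

4.7 bits


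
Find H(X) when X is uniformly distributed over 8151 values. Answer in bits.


H = log2(n) = log2(8151) = 12.9928

12.9928 bits


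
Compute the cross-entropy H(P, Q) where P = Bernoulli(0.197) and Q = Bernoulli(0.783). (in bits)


H(P,Q) = -p*log2(q) - (1-p)*log2(1-q). -0.197*log2(0.783) = 0.069524; -0.803*log2(0.217) = 1.769999. H(P,Q) = 0.069524 + 1.769999 = 1.8395

1.8395 bits


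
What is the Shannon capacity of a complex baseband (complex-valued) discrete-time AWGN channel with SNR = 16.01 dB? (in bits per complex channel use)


SNR_linear = 10^(16.01/10) = 39.9025; C = log2(1 + SNR_linear) = log2(1 + 39.9025) = 5.3541

5.3541 bits/channel use


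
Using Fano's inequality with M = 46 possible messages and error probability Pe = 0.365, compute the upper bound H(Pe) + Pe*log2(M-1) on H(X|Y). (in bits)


H(Pe) = -Pe*log2(Pe) - (1-Pe)*log2(1-Pe) = -0.365*log2(0.365) - 0.635*log2(0.635) = 0.530722 + 0.416034 = 0.9468. Pe*log2(M-1) = 0.365*log2(45) = 2.004526. Bound = H(Pe) + Pe*log2(M-1) = 0.530722 + 0.416034 + 2.004526 = 2.9513

2.9513 bits


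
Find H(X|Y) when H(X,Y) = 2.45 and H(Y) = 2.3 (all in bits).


H(X|Y) = H(X,Y) - H(Y) = 2.45 - 2.3 = 0.15

0.15 bits


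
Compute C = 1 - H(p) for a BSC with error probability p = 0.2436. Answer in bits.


H(p) = -p*log2(p) - (1-p)*log2(1-p) = -0.2436*log2(0.2436) - 0.7564*log2(0.7564) = 0.496314 + 0.304662 = 0.801. C = 1 - H(p) = 1 - 0.801 = 0.199

0.199 bits


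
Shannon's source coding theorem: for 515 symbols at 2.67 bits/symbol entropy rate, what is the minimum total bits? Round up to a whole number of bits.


Minimum bits >= n * H = 515 * 2.67 = 1375.05, rounded up to a whole number of bits = 1376

1376 bits


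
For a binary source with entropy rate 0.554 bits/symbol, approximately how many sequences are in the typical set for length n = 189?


log2|A_typical| = nH = 189 * 0.554 = 104.706, so |A_typical| ~ 2^104.706 = 3.309e+31

3.309e+31


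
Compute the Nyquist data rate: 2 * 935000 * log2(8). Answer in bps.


Rate = 2 * B * log2(M) = 2 * 935000 * 3.0 = 5610000.0

5610000.0 bps


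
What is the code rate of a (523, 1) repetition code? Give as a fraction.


Rate = k/n = 1/523

1/523


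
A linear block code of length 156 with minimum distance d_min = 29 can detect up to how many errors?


Detection capability = d_min - 1 = 29 - 1 = 28

28 errors


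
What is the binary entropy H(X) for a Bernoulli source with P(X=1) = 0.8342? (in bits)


H = -p*log2(p) - (1-p)*log2(1-p). -0.8342*log2(0.8342) = 0.218172; -0.1658*log2(0.1658) = 0.429834. H = 0.218172 + 0.429834 = 0.648

0.648 bits


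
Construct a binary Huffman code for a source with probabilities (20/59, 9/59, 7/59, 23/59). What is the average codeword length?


Huffman construction (repeatedly merge the two least-probable nodes; each merge adds 1 bit to every symbol beneath it): 7/59 + 9/59 = 16/59; 16/59 + 20/59 = 36/59; 23/59 + 36/59 = 1. Resulting codeword lengths (in the order the probabilities were given): (2, 3, 3, 1). L_avg = sum(p_i * l_i) = 20/59*2 + 9/59*3 + 7/59*3 + 23/59*1 = 111/59 = 1.8814

1.8814 bits


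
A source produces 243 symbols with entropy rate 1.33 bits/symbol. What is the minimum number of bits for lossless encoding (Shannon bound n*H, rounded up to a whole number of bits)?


Minimum bits >= n * H = 243 * 1.33 = 323.19, rounded up to a whole number of bits = 324

324 bits


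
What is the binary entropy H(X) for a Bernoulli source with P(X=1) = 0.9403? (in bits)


H = -p*log2(p) - (1-p)*log2(1-p). -0.9403*log2(0.9403) = 0.083505; -0.0597*log2(0.0597) = 0.242748. H = 0.083505 + 0.242748 = 0.3263

0.3263 bits


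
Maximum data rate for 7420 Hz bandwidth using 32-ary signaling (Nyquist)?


Rate = 2 * B * log2(M) = 2 * 7420 * 5.0 = 74200.0

74200.0 bps


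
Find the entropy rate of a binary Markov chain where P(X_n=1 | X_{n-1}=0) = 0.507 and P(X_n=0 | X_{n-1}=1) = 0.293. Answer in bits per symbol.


Stationary distribution: pi_0 = p10/(p01+p10) = 0.3662, pi_1 = 0.6337. Entropy rate H' = pi_0*H(p01) + pi_1*H(p10) = 0.3662*0.9999 + 0.6337*0.8726 = 0.9192

0.9192 bits/symbol


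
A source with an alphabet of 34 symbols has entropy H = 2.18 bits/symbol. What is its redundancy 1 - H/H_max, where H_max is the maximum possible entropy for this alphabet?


H_max = log2(K) = log2(34) = 5.0875 bits/symbol. Redundancy = 1 - H/H_max = 1 - 2.18/5.0875 = 1 - 0.4285 = 0.5715

0.5715


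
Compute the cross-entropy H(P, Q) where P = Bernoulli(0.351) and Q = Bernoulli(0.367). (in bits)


H(P,Q) = -p*log2(q) - (1-p)*log2(1-q). -0.351*log2(0.367) = 0.507598; -0.649*log2(0.633) = 0.428160. H(P,Q) = 0.507598 + 0.428160 = 0.9358

0.9358 bits


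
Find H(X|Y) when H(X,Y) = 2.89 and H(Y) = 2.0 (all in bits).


H(X|Y) = H(X,Y) - H(Y) = 2.89 - 2.0 = 0.89

0.89 bits


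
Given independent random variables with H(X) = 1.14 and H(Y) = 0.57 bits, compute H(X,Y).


For independent variables, H(X,Y) = H(X) + H(Y) = 1.14 + 0.57 = 1.71

1.71 bits


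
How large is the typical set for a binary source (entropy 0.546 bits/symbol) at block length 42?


log2|A_typical| = nH = 42 * 0.546 = 22.932, so |A_typical| ~ 2^22.932 = 8.002e+06

8.002e+06


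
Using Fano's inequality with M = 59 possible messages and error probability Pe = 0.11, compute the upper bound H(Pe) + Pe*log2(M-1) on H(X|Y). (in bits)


H(Pe) = -Pe*log2(Pe) - (1-Pe)*log2(1-Pe) = -0.11*log2(0.11) - 0.89*log2(0.89) = 0.350287 + 0.149629 = 0.4999. Pe*log2(M-1) = 0.11*log2(58) = 0.644378. Bound = H(Pe) + Pe*log2(M-1) = 0.350287 + 0.149629 + 0.644378 = 1.1443

1.1443 bits


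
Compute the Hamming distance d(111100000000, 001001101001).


Count differing positions: ^ ^ . ^ . ^ ^ . ^ . . ^ = 7 differences

7


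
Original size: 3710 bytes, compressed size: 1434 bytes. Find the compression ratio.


Ratio = original / compressed = 3710 / 1434 = 2.5872

2.5872


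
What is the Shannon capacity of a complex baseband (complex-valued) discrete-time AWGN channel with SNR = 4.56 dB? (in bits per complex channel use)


SNR_linear = 10^(4.56/10) = 2.8576; C = log2(1 + SNR_linear) = log2(1 + 2.8576) = 1.9477

1.9477 bits/channel use
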